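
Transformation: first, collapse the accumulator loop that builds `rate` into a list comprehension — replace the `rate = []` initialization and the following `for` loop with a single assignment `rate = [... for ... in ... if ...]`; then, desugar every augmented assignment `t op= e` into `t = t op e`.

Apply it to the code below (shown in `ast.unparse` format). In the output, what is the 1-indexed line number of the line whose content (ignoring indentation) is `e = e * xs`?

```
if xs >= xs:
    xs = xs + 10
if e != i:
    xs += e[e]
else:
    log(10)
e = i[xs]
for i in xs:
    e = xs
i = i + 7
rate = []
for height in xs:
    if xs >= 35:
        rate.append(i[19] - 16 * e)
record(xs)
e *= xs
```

Transformed code:
if xs >= xs:
    xs = xs + 10
if e != i:
    xs = xs + e[e]
else:
    log(10)
e = i[xs]
for i in xs:
    e = xs
i = i + 7
rate = [i[19] - 16 * e for height in xs if xs >= 35]
record(xs)
e = e * xs

13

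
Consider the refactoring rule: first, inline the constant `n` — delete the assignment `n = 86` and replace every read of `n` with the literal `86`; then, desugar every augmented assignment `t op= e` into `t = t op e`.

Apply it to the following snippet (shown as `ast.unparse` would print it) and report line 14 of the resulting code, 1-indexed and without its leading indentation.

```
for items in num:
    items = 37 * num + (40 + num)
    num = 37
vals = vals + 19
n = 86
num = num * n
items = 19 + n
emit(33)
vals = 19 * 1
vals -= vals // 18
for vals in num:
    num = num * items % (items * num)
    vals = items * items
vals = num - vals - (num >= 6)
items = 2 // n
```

Transformed code:
for items in num:
    items = 37 * num + (40 + num)
    num = 37
vals = vals + 19
num = num * 86
items = 19 + 86
emit(33)
vals = 19 * 1
vals = vals - vals // 18
for vals in num:
    num = num * items % (items * num)
    vals = items * items
vals = num - vals - (num >= 6)
items = 2 // 86

items = 2 // 86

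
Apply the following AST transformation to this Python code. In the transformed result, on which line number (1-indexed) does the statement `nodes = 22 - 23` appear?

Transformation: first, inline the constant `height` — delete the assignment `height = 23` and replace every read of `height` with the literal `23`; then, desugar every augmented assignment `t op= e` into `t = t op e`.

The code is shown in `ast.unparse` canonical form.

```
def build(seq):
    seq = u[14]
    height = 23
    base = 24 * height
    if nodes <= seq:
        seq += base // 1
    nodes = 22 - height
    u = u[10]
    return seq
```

Transformed code:
def build(seq):
    seq = u[14]
    base = 24 * 23
    if nodes <= seq:
        seq = seq + base // 1
    nodes = 22 - 23
    u = u[10]
    return seq

6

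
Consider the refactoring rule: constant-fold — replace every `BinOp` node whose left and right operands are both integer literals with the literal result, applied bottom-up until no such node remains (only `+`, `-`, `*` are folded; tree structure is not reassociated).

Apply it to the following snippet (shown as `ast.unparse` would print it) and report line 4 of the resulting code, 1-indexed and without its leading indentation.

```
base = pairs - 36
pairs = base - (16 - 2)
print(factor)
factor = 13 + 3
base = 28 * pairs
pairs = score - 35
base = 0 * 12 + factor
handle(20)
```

factor = 16

Transformed code:
base = pairs - 36
pairs = base - 14
print(factor)
factor = 16
base = 28 * pairs
pairs = score - 35
base = 0 + factor
handle(20)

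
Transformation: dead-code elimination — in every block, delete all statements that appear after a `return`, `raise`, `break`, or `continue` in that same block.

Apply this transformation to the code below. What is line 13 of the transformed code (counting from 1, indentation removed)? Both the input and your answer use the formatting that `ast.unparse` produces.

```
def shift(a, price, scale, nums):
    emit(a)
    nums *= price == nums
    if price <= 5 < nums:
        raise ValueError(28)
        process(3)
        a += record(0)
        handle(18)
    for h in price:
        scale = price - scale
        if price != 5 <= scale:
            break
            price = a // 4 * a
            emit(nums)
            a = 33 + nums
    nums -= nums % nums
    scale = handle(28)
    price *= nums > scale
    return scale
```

Transformed code:
def shift(a, price, scale, nums):
    emit(a)
    nums *= price == nums
    if price <= 5 < nums:
        raise ValueError(28)
    for h in price:
        scale = price - scale
        if price != 5 <= scale:
            break
    nums -= nums % nums
    scale = handle(28)
    price *= nums > scale
    return scale

return scale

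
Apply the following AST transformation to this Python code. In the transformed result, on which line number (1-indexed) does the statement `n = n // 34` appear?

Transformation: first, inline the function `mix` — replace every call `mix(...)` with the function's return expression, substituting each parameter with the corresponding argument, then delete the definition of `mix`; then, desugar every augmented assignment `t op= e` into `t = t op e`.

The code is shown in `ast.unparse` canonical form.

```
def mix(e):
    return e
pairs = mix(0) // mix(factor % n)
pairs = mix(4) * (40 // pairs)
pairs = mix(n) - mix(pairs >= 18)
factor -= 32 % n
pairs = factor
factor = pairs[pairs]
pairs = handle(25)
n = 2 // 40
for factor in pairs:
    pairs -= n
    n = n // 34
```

11

Transformed code:
pairs = 0 // (factor % n)
pairs = 4 * (40 // pairs)
pairs = n - (pairs >= 18)
factor = factor - 32 % n
pairs = factor
factor = pairs[pairs]
pairs = handle(25)
n = 2 // 40
for factor in pairs:
    pairs = pairs - n
    n = n // 34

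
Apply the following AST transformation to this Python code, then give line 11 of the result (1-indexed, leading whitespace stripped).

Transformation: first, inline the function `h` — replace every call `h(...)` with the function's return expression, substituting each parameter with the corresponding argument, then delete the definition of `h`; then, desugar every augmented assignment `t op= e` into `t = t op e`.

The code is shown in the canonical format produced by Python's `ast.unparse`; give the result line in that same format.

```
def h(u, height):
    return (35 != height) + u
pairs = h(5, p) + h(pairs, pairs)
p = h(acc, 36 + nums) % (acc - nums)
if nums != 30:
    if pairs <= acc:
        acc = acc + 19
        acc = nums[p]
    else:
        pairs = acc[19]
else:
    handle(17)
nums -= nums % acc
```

nums = nums - nums % acc

Transformed code:
pairs = (35 != p) + 5 + ((35 != pairs) + pairs)
p = ((35 != 36 + nums) + acc) % (acc - nums)
if nums != 30:
    if pairs <= acc:
        acc = acc + 19
        acc = nums[p]
    else:
        pairs = acc[19]
else:
    handle(17)
nums = nums - nums % acc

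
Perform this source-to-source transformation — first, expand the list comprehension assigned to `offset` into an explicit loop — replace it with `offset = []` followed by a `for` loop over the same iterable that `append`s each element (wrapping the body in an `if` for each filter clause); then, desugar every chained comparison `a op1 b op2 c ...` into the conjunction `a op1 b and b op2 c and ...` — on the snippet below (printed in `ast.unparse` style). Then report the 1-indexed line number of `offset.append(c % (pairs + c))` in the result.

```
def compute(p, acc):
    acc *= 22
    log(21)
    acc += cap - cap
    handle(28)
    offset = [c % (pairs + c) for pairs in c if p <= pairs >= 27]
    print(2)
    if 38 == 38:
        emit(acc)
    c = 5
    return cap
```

9

Transformed code:
def compute(p, acc):
    acc *= 22
    log(21)
    acc += cap - cap
    handle(28)
    offset = []
    for pairs in c:
        if p <= pairs and pairs >= 27:
            offset.append(c % (pairs + c))
    print(2)
    if 38 == 38:
        emit(acc)
    c = 5
    return cap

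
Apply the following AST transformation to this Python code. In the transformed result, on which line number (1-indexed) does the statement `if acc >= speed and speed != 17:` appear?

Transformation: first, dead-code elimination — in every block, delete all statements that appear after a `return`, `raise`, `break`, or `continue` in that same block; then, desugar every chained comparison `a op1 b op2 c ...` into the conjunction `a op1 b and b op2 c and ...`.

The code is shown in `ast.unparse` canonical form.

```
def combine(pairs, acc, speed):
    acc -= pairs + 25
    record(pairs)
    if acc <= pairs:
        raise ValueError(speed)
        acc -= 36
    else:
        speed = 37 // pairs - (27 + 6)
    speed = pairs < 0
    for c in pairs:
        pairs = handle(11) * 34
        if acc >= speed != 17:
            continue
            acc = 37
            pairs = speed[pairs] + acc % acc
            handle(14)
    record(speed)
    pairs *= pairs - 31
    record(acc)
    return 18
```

Transformed code:
def combine(pairs, acc, speed):
    acc -= pairs + 25
    record(pairs)
    if acc <= pairs:
        raise ValueError(speed)
    else:
        speed = 37 // pairs - (27 + 6)
    speed = pairs < 0
    for c in pairs:
        pairs = handle(11) * 34
        if acc >= speed and speed != 17:
            continue
    record(speed)
    pairs *= pairs - 31
    record(acc)
    return 18

11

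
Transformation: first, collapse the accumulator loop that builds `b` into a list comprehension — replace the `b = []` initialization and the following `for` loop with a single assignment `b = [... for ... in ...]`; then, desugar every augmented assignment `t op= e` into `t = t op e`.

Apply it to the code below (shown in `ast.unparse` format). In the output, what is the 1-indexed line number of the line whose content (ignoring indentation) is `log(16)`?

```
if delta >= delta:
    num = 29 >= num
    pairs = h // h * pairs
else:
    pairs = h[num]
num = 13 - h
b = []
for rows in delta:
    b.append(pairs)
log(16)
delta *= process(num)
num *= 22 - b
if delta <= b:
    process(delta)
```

Transformed code:
if delta >= delta:
    num = 29 >= num
    pairs = h // h * pairs
else:
    pairs = h[num]
num = 13 - h
b = [pairs for rows in delta]
log(16)
delta = delta * process(num)
num = num * (22 - b)
if delta <= b:
    process(delta)

8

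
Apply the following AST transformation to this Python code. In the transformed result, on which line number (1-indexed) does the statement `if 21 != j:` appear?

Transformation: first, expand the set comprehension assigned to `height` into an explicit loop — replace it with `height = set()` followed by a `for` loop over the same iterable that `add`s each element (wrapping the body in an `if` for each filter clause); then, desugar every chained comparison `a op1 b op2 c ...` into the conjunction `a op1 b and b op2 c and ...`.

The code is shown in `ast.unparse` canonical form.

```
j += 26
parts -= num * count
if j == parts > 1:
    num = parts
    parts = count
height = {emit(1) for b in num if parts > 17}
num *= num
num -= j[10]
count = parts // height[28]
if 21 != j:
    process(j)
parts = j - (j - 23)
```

13

Transformed code:
j += 26
parts -= num * count
if j == parts and parts > 1:
    num = parts
    parts = count
height = set()
for b in num:
    if parts > 17:
        height.add(emit(1))
num *= num
num -= j[10]
count = parts // height[28]
if 21 != j:
    process(j)
parts = j - (j - 23)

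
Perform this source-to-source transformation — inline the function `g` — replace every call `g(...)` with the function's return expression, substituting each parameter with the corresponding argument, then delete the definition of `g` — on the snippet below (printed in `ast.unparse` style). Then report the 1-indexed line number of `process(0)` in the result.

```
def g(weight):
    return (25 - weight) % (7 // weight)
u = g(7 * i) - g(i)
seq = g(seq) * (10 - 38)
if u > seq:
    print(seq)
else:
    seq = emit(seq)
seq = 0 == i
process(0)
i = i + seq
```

8

Transformed code:
u = (25 - 7 * i) % (7 // (7 * i)) - (25 - i) % (7 // i)
seq = (25 - seq) % (7 // seq) * (10 - 38)
if u > seq:
    print(seq)
else:
    seq = emit(seq)
seq = 0 == i
process(0)
i = i + seq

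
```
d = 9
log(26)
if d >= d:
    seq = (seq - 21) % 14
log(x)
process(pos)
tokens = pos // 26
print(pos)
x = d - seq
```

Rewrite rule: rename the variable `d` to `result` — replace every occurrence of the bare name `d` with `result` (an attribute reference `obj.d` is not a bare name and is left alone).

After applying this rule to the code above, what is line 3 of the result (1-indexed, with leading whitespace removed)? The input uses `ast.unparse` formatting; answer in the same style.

if result >= result:

Transformed code:
result = 9
log(26)
if result >= result:
    seq = (seq - 21) % 14
log(x)
process(pos)
tokens = pos // 26
print(pos)
x = result - seq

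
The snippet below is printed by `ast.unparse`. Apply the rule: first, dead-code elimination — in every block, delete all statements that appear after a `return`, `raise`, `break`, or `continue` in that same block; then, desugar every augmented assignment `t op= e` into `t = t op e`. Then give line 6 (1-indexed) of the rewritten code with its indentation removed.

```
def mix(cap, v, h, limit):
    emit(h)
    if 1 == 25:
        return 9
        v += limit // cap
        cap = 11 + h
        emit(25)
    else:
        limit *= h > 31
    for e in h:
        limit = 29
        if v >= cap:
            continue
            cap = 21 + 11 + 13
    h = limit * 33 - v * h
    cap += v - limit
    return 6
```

Transformed code:
def mix(cap, v, h, limit):
    emit(h)
    if 1 == 25:
        return 9
    else:
        limit = limit * (h > 31)
    for e in h:
        limit = 29
        if v >= cap:
            continue
    h = limit * 33 - v * h
    cap = cap + (v - limit)
    return 6

limit = limit * (h > 31)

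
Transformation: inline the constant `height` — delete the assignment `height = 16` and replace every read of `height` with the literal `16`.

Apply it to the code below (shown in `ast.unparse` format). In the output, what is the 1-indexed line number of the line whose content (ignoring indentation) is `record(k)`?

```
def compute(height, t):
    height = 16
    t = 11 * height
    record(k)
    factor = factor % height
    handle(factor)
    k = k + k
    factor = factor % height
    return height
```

3

Transformed code:
def compute(height, t):
    t = 11 * 16
    record(k)
    factor = factor % 16
    handle(factor)
    k = k + k
    factor = factor % 16
    return 16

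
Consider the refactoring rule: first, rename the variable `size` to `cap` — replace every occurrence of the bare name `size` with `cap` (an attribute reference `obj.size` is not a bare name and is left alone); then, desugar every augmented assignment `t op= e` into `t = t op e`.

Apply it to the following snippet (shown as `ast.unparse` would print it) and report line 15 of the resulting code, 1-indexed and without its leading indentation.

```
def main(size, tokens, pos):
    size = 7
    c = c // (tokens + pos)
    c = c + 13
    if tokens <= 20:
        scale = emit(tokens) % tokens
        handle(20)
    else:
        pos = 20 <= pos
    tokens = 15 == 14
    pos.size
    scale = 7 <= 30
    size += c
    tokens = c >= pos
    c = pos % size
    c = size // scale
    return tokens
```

c = pos % cap

Transformed code:
def main(cap, tokens, pos):
    cap = 7
    c = c // (tokens + pos)
    c = c + 13
    if tokens <= 20:
        scale = emit(tokens) % tokens
        handle(20)
    else:
        pos = 20 <= pos
    tokens = 15 == 14
    pos.size
    scale = 7 <= 30
    cap = cap + c
    tokens = c >= pos
    c = pos % cap
    c = cap // scale
    return tokens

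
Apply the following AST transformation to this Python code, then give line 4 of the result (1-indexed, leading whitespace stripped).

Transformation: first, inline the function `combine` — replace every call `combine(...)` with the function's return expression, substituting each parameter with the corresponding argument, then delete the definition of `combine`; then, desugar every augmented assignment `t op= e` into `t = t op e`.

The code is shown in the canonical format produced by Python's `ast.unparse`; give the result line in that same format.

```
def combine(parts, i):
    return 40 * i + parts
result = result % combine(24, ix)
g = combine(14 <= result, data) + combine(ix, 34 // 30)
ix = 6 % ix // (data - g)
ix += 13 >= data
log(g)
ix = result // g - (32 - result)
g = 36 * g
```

ix = ix + (13 >= data)

Transformed code:
result = result % (40 * ix + 24)
g = 40 * data + (14 <= result) + (40 * (34 // 30) + ix)
ix = 6 % ix // (data - g)
ix = ix + (13 >= data)
log(g)
ix = result // g - (32 - result)
g = 36 * g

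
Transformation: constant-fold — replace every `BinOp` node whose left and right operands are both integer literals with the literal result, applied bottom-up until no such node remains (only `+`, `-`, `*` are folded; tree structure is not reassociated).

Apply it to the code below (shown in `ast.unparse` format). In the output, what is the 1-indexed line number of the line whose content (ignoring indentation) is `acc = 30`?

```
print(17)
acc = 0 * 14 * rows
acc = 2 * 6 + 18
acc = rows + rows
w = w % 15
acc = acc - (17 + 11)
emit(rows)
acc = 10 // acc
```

3

Transformed code:
print(17)
acc = 0 * rows
acc = 30
acc = rows + rows
w = w % 15
acc = acc - 28
emit(rows)
acc = 10 // acc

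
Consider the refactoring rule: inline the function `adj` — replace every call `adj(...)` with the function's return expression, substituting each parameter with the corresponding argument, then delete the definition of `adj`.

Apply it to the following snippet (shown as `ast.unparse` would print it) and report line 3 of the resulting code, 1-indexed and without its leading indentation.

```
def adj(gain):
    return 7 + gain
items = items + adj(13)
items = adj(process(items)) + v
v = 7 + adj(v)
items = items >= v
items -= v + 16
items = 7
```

v = 7 + (7 + v)

Transformed code:
items = items + (7 + 13)
items = 7 + process(items) + v
v = 7 + (7 + v)
items = items >= v
items -= v + 16
items = 7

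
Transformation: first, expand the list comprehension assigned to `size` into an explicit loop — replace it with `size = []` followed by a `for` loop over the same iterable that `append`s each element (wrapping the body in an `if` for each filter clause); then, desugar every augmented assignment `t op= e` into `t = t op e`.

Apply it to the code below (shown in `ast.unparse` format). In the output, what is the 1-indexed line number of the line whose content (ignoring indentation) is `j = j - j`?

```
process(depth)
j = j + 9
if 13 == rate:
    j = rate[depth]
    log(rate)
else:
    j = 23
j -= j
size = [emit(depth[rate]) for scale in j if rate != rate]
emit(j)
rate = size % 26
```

8

Transformed code:
process(depth)
j = j + 9
if 13 == rate:
    j = rate[depth]
    log(rate)
else:
    j = 23
j = j - j
size = []
for scale in j:
    if rate != rate:
        size.append(emit(depth[rate]))
emit(j)
rate = size % 26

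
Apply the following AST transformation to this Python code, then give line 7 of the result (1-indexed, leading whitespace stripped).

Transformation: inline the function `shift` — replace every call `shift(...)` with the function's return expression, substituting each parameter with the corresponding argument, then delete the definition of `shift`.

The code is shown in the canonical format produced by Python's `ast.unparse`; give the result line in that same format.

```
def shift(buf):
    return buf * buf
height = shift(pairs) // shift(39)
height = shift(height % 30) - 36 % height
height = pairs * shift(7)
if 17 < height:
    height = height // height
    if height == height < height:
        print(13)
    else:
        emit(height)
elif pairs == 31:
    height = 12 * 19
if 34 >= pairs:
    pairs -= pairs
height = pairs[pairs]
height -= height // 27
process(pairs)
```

print(13)

Transformed code:
height = pairs * pairs // (39 * 39)
height = height % 30 * (height % 30) - 36 % height
height = pairs * (7 * 7)
if 17 < height:
    height = height // height
    if height == height < height:
        print(13)
    else:
        emit(height)
elif pairs == 31:
    height = 12 * 19
if 34 >= pairs:
    pairs -= pairs
height = pairs[pairs]
height -= height // 27
process(pairs)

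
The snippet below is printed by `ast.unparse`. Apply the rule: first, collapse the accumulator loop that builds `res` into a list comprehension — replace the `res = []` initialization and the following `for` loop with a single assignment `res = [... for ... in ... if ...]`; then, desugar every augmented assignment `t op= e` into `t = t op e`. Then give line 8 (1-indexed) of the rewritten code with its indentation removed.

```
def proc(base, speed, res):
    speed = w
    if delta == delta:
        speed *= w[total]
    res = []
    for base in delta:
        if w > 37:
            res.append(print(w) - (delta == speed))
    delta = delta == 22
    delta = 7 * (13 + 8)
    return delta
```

Transformed code:
def proc(base, speed, res):
    speed = w
    if delta == delta:
        speed = speed * w[total]
    res = [print(w) - (delta == speed) for base in delta if w > 37]
    delta = delta == 22
    delta = 7 * (13 + 8)
    return delta

return delta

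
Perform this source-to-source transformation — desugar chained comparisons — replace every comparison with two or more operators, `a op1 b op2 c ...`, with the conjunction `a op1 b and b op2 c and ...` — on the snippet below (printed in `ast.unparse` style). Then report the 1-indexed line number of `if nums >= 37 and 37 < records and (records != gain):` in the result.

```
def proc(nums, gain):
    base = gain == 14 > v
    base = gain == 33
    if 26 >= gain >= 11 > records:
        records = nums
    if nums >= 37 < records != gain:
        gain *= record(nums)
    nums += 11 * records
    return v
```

6

Transformed code:
def proc(nums, gain):
    base = gain == 14 and 14 > v
    base = gain == 33
    if 26 >= gain and gain >= 11 and (11 > records):
        records = nums
    if nums >= 37 and 37 < records and (records != gain):
        gain *= record(nums)
    nums += 11 * records
    return v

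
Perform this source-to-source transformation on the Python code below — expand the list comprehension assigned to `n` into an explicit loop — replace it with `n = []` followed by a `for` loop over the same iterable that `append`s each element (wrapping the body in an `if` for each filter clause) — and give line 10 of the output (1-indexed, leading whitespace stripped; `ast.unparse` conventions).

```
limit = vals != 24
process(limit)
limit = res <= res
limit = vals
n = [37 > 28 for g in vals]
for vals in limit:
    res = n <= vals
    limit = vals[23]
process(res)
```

Transformed code:
limit = vals != 24
process(limit)
limit = res <= res
limit = vals
n = []
for g in vals:
    n.append(37 > 28)
for vals in limit:
    res = n <= vals
    limit = vals[23]
process(res)

limit = vals[23]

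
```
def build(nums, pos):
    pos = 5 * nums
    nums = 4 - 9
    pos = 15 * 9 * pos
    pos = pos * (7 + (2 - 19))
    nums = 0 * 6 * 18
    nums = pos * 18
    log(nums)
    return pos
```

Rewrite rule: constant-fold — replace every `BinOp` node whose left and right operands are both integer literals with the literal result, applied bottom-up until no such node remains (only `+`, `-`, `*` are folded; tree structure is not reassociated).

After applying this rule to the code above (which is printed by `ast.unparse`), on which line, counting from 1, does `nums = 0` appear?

6

Transformed code:
def build(nums, pos):
    pos = 5 * nums
    nums = -5
    pos = 135 * pos
    pos = pos * -10
    nums = 0
    nums = pos * 18
    log(nums)
    return pos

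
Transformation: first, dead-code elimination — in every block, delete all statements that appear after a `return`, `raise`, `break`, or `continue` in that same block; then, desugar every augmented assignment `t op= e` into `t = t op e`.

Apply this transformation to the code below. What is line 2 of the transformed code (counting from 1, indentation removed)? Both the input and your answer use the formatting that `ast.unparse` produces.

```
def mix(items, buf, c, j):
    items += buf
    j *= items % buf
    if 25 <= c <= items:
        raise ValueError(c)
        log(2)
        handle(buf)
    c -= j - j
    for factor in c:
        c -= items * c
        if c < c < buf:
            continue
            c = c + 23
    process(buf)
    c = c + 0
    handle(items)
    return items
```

Transformed code:
def mix(items, buf, c, j):
    items = items + buf
    j = j * (items % buf)
    if 25 <= c <= items:
        raise ValueError(c)
    c = c - (j - j)
    for factor in c:
        c = c - items * c
        if c < c < buf:
            continue
    process(buf)
    c = c + 0
    handle(items)
    return items

items = items + buf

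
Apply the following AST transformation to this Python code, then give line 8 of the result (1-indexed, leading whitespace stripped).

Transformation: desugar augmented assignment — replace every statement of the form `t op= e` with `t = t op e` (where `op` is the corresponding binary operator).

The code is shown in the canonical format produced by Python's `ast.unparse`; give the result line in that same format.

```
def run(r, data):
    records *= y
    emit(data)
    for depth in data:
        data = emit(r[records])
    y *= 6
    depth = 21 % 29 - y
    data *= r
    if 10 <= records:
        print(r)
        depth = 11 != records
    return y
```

Transformed code:
def run(r, data):
    records = records * y
    emit(data)
    for depth in data:
        data = emit(r[records])
    y = y * 6
    depth = 21 % 29 - y
    data = data * r
    if 10 <= records:
        print(r)
        depth = 11 != records
    return y

data = data * r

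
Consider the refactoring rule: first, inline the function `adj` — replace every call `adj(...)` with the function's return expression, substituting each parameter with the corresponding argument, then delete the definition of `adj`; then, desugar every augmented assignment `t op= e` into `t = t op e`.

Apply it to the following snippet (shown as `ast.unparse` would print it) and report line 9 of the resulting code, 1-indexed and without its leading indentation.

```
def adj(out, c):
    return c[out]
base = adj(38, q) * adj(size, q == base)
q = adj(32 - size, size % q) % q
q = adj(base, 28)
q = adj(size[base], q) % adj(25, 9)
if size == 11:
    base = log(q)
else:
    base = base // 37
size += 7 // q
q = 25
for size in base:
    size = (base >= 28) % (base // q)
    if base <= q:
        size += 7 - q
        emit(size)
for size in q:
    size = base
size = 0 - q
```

size = size + 7 // q

Transformed code:
base = q[38] * (q == base)[size]
q = (size % q)[32 - size] % q
q = 28[base]
q = q[size[base]] % 9[25]
if size == 11:
    base = log(q)
else:
    base = base // 37
size = size + 7 // q
q = 25
for size in base:
    size = (base >= 28) % (base // q)
    if base <= q:
        size = size + (7 - q)
        emit(size)
for size in q:
    size = base
size = 0 - q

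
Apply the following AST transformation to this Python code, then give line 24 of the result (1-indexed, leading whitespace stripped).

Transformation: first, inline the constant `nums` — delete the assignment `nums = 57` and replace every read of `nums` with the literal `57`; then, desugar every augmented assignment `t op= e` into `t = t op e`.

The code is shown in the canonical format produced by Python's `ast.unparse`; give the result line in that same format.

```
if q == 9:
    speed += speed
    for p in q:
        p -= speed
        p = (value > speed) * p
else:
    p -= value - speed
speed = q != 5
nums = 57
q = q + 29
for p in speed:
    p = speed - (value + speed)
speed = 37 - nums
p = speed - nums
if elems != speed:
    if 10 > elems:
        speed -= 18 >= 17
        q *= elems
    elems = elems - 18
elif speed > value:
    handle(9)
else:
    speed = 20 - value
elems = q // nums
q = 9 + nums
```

q = 9 + 57

Transformed code:
if q == 9:
    speed = speed + speed
    for p in q:
        p = p - speed
        p = (value > speed) * p
else:
    p = p - (value - speed)
speed = q != 5
q = q + 29
for p in speed:
    p = speed - (value + speed)
speed = 37 - 57
p = speed - 57
if elems != speed:
    if 10 > elems:
        speed = speed - (18 >= 17)
        q = q * elems
    elems = elems - 18
elif speed > value:
    handle(9)
else:
    speed = 20 - value
elems = q // 57
q = 9 + 57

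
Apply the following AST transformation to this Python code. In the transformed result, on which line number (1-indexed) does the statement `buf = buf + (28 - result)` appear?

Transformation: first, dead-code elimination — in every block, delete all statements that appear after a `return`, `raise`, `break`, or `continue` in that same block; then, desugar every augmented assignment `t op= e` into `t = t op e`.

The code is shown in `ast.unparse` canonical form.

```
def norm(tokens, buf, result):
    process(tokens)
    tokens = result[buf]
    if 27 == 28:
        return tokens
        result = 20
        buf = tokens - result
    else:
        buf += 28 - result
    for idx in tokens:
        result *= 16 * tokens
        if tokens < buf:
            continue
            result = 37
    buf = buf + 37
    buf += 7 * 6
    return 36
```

Transformed code:
def norm(tokens, buf, result):
    process(tokens)
    tokens = result[buf]
    if 27 == 28:
        return tokens
    else:
        buf = buf + (28 - result)
    for idx in tokens:
        result = result * (16 * tokens)
        if tokens < buf:
            continue
    buf = buf + 37
    buf = buf + 7 * 6
    return 36

7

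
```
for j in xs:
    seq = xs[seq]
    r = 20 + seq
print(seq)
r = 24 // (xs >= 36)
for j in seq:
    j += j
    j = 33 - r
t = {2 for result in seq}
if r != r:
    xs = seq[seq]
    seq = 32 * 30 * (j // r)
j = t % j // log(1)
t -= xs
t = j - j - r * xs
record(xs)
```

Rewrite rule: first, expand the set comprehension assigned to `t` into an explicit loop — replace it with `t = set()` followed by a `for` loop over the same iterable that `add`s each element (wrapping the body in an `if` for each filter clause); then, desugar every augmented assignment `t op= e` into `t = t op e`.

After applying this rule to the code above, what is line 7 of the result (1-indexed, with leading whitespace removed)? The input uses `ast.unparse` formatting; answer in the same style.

Transformed code:
for j in xs:
    seq = xs[seq]
    r = 20 + seq
print(seq)
r = 24 // (xs >= 36)
for j in seq:
    j = j + j
    j = 33 - r
t = set()
for result in seq:
    t.add(2)
if r != r:
    xs = seq[seq]
    seq = 32 * 30 * (j // r)
j = t % j // log(1)
t = t - xs
t = j - j - r * xs
record(xs)

j = j + j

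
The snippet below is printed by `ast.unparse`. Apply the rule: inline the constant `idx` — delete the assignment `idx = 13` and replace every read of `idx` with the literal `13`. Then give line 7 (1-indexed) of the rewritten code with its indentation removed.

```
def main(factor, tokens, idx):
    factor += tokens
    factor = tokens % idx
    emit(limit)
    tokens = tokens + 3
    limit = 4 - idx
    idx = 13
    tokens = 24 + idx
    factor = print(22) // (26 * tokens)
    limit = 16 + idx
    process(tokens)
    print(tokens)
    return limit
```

Transformed code:
def main(factor, tokens, idx):
    factor += tokens
    factor = tokens % 13
    emit(limit)
    tokens = tokens + 3
    limit = 4 - 13
    tokens = 24 + 13
    factor = print(22) // (26 * tokens)
    limit = 16 + 13
    process(tokens)
    print(tokens)
    return limit

tokens = 24 + 13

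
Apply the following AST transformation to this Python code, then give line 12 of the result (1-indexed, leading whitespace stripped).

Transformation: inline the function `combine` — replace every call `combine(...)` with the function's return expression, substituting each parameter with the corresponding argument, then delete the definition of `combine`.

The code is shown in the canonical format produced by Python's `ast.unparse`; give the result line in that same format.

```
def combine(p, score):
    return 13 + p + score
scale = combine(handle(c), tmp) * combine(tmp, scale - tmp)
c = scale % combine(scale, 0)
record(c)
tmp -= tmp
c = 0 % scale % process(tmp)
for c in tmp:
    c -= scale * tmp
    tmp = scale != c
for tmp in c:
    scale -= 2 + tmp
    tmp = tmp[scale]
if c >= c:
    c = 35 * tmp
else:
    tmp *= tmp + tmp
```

Transformed code:
scale = (13 + handle(c) + tmp) * (13 + tmp + (scale - tmp))
c = scale % (13 + scale + 0)
record(c)
tmp -= tmp
c = 0 % scale % process(tmp)
for c in tmp:
    c -= scale * tmp
    tmp = scale != c
for tmp in c:
    scale -= 2 + tmp
    tmp = tmp[scale]
if c >= c:
    c = 35 * tmp
else:
    tmp *= tmp + tmp

if c >= c:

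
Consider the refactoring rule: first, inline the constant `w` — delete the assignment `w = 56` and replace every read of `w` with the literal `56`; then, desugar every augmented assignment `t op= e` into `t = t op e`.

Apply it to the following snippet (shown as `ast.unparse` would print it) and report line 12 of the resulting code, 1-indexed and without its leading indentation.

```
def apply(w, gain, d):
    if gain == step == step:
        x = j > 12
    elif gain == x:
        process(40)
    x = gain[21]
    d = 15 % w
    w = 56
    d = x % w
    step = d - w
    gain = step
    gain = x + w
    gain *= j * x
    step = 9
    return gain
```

Transformed code:
def apply(w, gain, d):
    if gain == step == step:
        x = j > 12
    elif gain == x:
        process(40)
    x = gain[21]
    d = 15 % 56
    d = x % 56
    step = d - 56
    gain = step
    gain = x + 56
    gain = gain * (j * x)
    step = 9
    return gain

gain = gain * (j * x)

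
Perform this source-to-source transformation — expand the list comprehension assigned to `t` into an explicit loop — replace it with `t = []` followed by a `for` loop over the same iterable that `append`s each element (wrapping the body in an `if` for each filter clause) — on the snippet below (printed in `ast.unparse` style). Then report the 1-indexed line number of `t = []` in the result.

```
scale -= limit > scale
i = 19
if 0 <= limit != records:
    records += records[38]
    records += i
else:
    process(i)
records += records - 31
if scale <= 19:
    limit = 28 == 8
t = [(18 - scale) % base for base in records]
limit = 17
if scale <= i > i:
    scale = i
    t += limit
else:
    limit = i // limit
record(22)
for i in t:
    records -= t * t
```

11

Transformed code:
scale -= limit > scale
i = 19
if 0 <= limit != records:
    records += records[38]
    records += i
else:
    process(i)
records += records - 31
if scale <= 19:
    limit = 28 == 8
t = []
for base in records:
    t.append((18 - scale) % base)
limit = 17
if scale <= i > i:
    scale = i
    t += limit
else:
    limit = i // limit
record(22)
for i in t:
    records -= t * t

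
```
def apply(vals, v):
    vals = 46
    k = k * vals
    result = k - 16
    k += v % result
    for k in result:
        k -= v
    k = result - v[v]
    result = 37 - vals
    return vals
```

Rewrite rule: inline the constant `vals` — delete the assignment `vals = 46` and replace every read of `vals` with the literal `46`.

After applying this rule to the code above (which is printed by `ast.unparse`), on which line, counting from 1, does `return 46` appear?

Transformed code:
def apply(vals, v):
    k = k * 46
    result = k - 16
    k += v % result
    for k in result:
        k -= v
    k = result - v[v]
    result = 37 - 46
    return 46

9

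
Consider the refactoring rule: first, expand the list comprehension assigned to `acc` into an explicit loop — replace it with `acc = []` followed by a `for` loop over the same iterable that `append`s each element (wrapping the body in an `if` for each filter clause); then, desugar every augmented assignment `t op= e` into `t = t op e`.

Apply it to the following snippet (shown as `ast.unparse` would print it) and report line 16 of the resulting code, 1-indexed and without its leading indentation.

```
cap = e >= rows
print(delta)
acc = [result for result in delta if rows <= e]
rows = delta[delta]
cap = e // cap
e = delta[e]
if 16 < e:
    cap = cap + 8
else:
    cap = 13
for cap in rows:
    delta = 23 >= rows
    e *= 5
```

Transformed code:
cap = e >= rows
print(delta)
acc = []
for result in delta:
    if rows <= e:
        acc.append(result)
rows = delta[delta]
cap = e // cap
e = delta[e]
if 16 < e:
    cap = cap + 8
else:
    cap = 13
for cap in rows:
    delta = 23 >= rows
    e = e * 5

e = e * 5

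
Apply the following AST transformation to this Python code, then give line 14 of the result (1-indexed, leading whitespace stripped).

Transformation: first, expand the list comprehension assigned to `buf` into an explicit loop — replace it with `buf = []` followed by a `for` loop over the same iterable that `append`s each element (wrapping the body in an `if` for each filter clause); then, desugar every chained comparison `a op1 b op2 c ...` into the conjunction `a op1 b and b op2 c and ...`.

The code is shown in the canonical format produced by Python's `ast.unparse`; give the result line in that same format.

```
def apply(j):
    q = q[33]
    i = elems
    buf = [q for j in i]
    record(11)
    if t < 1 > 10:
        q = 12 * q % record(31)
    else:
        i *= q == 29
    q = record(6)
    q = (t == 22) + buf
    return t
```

return t

Transformed code:
def apply(j):
    q = q[33]
    i = elems
    buf = []
    for j in i:
        buf.append(q)
    record(11)
    if t < 1 and 1 > 10:
        q = 12 * q % record(31)
    else:
        i *= q == 29
    q = record(6)
    q = (t == 22) + buf
    return t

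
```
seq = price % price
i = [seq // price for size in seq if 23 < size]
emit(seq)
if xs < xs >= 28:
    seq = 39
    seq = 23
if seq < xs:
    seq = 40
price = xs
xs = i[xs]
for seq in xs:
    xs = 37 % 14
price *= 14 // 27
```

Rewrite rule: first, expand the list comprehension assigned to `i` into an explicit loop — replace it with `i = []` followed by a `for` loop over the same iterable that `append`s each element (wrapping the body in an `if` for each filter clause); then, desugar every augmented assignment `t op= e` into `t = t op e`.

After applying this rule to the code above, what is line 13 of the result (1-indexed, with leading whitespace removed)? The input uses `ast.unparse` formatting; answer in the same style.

xs = i[xs]

Transformed code:
seq = price % price
i = []
for size in seq:
    if 23 < size:
        i.append(seq // price)
emit(seq)
if xs < xs >= 28:
    seq = 39
    seq = 23
if seq < xs:
    seq = 40
price = xs
xs = i[xs]
for seq in xs:
    xs = 37 % 14
price = price * (14 // 27)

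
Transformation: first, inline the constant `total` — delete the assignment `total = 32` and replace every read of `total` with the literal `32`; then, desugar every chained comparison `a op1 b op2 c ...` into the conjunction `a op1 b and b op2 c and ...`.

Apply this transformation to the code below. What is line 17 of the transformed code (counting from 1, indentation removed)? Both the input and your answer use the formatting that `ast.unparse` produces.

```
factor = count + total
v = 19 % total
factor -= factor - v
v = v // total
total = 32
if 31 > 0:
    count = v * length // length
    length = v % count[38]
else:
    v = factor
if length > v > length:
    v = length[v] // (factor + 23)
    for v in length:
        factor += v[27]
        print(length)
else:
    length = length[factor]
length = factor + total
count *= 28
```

length = factor + 32

Transformed code:
factor = count + 32
v = 19 % 32
factor -= factor - v
v = v // 32
if 31 > 0:
    count = v * length // length
    length = v % count[38]
else:
    v = factor
if length > v and v > length:
    v = length[v] // (factor + 23)
    for v in length:
        factor += v[27]
        print(length)
else:
    length = length[factor]
length = factor + 32
count *= 28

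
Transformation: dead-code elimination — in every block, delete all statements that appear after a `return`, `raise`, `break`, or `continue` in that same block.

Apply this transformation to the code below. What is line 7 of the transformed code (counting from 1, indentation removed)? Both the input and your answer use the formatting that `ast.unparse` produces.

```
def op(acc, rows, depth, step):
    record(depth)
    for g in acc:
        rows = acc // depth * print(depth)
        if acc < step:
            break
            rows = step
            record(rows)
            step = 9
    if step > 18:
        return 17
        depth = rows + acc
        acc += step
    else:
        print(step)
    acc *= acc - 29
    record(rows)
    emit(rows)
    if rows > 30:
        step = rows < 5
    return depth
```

Transformed code:
def op(acc, rows, depth, step):
    record(depth)
    for g in acc:
        rows = acc // depth * print(depth)
        if acc < step:
            break
    if step > 18:
        return 17
    else:
        print(step)
    acc *= acc - 29
    record(rows)
    emit(rows)
    if rows > 30:
        step = rows < 5
    return depth

if step > 18: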